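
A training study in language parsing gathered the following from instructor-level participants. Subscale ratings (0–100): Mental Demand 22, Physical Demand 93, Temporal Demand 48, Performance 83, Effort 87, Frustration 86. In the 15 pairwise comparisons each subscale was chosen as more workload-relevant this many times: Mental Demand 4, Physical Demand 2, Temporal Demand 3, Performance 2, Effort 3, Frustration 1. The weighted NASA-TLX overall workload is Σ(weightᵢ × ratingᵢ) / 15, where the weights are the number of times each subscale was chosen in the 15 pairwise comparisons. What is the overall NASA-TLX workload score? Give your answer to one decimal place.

62.1

The tallies are the weights (they sum to 15).
Weighted sum = 4·22 + 2·93 + 3·48 + 2·83 + 3·87 + 1·86
            = 88 + 186 + 144 + 166 + 261 + 86 = 931.
Overall workload = 931 / 15 = 62.0667 ≈ 62.1.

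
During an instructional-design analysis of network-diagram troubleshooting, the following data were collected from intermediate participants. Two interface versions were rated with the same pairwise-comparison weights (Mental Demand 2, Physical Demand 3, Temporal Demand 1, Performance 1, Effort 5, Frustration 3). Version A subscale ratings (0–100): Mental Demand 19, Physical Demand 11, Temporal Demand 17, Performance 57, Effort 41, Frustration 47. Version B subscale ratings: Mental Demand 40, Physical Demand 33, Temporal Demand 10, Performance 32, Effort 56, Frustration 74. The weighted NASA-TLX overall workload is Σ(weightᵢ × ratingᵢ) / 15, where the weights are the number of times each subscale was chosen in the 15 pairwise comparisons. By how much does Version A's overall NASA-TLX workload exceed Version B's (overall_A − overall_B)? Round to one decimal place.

-15.5

Version A weighted sum = 2·19 + 3·11 + 1·17 + 1·57 + 5·41 + 3·47 = 38 + 33 + 17 + 57 + 205 + 141 = 491; overall_A = 491/15 = 32.7333.
Version B weighted sum = 2·40 + 3·33 + 1·10 + 1·32 + 5·56 + 3·74 = 80 + 99 + 10 + 32 + 280 + 222 = 723; overall_B = 723/15 = 48.2000.
Difference = 32.7333 − 48.2000 = -15.4667 ≈ -15.5.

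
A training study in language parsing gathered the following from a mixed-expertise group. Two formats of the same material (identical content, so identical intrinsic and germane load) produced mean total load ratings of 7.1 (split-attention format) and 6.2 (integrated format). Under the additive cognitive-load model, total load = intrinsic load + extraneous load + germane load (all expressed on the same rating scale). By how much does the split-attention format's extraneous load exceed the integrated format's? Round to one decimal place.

0.9

Intrinsic and germane load are equal across formats, so the difference in total load equals the difference in extraneous load.
Extraneous-load difference = 7.1 − 6.2 = 0.9.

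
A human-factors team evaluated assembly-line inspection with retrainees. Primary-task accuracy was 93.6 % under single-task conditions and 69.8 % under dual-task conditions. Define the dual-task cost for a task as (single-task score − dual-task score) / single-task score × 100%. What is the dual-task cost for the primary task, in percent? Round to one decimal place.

Cost = (93.6 − 69.8) / 93.6 × 100%
     = 23.8000 / 93.6 × 100% = 25.4274%.
≈ 25.4%.

25.4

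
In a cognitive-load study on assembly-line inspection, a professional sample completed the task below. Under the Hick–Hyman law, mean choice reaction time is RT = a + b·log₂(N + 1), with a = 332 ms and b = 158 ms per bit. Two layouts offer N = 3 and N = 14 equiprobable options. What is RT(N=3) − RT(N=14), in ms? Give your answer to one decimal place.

-301.3

RT(3) = 332 + 158·log₂(4) = 332 + 158·2.0000 = 648.0000 ms.
RT(14) = 332 + 158·log₂(15) = 332 + 158·3.9069 = 949.2902 ms.
Difference = 648.0000 − 949.2902 = -301.2902 ≈ -301.3 ms.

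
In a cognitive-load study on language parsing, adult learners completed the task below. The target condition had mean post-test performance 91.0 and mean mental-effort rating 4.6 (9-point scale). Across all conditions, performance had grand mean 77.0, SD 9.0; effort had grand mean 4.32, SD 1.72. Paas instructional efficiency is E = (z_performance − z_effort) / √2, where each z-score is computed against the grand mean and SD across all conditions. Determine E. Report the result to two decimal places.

z_performance = (91.0 − 77.0) / 9.0 = 14.0000 / 9.0 = 1.5556.
z_effort = (4.6 − 4.32) / 1.72 = 0.2800 / 1.72 = 0.1628.
z_P − z_E = 1.5556 − 0.1628 = 1.3928.
E = 1.3928 / √2 = 1.3928 / 1.41421 = 0.9849 ≈ 0.98.

0.98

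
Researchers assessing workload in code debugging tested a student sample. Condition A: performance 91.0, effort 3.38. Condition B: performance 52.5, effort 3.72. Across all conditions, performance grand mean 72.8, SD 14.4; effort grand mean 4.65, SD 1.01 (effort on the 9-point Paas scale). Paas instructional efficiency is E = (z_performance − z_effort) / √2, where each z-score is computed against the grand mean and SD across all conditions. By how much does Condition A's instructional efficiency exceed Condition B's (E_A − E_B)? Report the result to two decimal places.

2.13

Condition A: z_P = (91.0 − 72.8)/14.4 = 1.2639; z_E = (3.38 − 4.65)/1.01 = -1.2574; E_A = (1.2639 − (-1.2574))/√2 = 1.7828.
Condition B: z_P = (52.5 − 72.8)/14.4 = -1.4097; z_E = (3.72 − 4.65)/1.01 = -0.9208; E_B = (-1.4097 − (-0.9208))/√2 = -0.3457.
E_A − E_B = 1.7828 − (-0.3457) = 2.1285 ≈ 2.13.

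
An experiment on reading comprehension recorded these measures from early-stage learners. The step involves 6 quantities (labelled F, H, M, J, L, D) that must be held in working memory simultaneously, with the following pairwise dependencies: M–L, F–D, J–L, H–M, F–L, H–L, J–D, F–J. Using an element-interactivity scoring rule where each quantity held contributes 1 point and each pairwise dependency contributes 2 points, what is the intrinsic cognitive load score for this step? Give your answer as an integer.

22

Count of quantities held simultaneously: 6.
Count of pairwise dependencies listed: 8.
Element contribution: 6 × 1 = 6.
Interaction contribution: 8 × 2 = 16.
Intrinsic load = 6 + 16 = 22.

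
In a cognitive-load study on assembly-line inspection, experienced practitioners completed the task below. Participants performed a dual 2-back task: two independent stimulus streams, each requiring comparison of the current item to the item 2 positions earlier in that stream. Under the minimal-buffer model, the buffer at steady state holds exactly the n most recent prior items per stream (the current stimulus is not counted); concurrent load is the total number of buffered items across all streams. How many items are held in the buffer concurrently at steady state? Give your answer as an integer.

4

Each stream's buffer holds its 2 most recent prior items.
Two independent streams: 2 × 2 = 4 buffered items at steady state.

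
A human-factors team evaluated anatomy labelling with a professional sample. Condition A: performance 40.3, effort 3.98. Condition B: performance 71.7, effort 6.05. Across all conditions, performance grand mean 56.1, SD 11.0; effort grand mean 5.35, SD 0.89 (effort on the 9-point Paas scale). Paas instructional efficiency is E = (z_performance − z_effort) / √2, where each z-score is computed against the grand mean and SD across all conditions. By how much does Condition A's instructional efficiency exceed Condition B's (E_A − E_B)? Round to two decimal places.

Condition A: z_P = (40.3 − 56.1)/11.0 = -1.4364; z_E = (3.98 − 5.35)/0.89 = -1.5393; E_A = (-1.4364 − (-1.5393))/√2 = 0.0728.
Condition B: z_P = (71.7 − 56.1)/11.0 = 1.4182; z_E = (6.05 − 5.35)/0.89 = 0.7865; E_B = (1.4182 − 0.7865)/√2 = 0.4467.
E_A − E_B = 0.0728 − 0.4467 = -0.3739 ≈ -0.37.

-0.37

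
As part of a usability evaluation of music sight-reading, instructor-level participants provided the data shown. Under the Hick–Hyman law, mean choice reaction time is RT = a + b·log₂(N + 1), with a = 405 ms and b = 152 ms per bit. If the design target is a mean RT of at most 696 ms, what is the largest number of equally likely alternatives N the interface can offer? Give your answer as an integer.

2

Set 405 + 152·log₂(N + 1) ≤ 696.
log₂(N + 1) ≤ (696 − 405) / 152 = 1.9145.
N + 1 ≤ 2^1.9145 = 3.7698.
N ≤ 2.7698, so the largest integer N is 2.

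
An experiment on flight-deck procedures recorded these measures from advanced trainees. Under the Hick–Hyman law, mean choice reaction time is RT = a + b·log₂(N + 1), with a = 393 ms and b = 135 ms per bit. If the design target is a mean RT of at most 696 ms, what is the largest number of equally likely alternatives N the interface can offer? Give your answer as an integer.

3

Set 393 + 135·log₂(N + 1) ≤ 696.
log₂(N + 1) ≤ (696 − 393) / 135 = 2.2444.
N + 1 ≤ 2^2.2444 = 4.7384.
N ≤ 3.7384, so the largest integer N is 3.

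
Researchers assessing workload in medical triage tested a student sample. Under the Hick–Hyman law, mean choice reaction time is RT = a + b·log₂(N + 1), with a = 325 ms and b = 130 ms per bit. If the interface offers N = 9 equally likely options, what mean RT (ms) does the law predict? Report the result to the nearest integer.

log₂(9 + 1) = log₂(10) = 3.3219.
RT = 325 + 130 × 3.3219 = 325 + 431.8470 = 756.8470 ms.
≈ 757 ms.

757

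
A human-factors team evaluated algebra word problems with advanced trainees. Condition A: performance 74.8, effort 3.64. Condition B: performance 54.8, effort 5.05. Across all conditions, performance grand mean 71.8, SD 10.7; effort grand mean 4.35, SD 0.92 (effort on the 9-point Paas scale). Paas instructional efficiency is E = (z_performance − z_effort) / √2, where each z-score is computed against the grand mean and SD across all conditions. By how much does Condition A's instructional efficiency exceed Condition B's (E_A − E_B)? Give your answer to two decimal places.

Condition A: z_P = (74.8 − 71.8)/10.7 = 0.2804; z_E = (3.64 − 4.35)/0.92 = -0.7717; E_A = (0.2804 − (-0.7717))/√2 = 0.7439.
Condition B: z_P = (54.8 − 71.8)/10.7 = -1.5888; z_E = (5.05 − 4.35)/0.92 = 0.7609; E_B = (-1.5888 − 0.7609)/√2 = -1.6615.
E_A − E_B = 0.7439 − (-1.6615) = 2.4054 ≈ 2.41.

2.41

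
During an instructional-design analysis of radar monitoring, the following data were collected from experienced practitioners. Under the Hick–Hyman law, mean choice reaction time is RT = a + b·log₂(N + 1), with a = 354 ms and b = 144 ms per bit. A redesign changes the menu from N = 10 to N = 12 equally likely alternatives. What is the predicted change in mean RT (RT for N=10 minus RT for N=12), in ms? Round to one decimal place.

RT(10) = 354 + 144·log₂(11) = 354 + 144·3.4594 = 852.1536 ms.
RT(12) = 354 + 144·log₂(13) = 354 + 144·3.7004 = 886.8576 ms.
Difference = 852.1536 − 886.8576 = -34.7040 ≈ -34.7 ms.

-34.7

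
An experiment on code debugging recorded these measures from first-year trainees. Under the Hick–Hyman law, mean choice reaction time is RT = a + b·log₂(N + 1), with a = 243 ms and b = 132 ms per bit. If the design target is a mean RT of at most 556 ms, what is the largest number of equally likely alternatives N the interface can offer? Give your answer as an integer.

Set 243 + 132·log₂(N + 1) ≤ 556.
log₂(N + 1) ≤ (556 − 243) / 132 = 2.3712.
N + 1 ≤ 2^2.3712 = 5.1737.
N ≤ 4.1737, so the largest integer N is 4.

4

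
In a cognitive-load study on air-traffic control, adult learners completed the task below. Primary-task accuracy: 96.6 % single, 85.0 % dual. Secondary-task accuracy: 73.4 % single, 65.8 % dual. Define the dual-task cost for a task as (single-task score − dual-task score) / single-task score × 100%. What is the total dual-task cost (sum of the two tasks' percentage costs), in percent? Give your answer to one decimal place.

Primary cost = (96.6 − 85.0) / 96.6 × 100% = 12.0083%.
Secondary cost = (73.4 − 65.8) / 73.4 × 100% = 10.3542%.
Total = 12.0083% + 10.3542% = 22.3625% ≈ 22.4%.

22.4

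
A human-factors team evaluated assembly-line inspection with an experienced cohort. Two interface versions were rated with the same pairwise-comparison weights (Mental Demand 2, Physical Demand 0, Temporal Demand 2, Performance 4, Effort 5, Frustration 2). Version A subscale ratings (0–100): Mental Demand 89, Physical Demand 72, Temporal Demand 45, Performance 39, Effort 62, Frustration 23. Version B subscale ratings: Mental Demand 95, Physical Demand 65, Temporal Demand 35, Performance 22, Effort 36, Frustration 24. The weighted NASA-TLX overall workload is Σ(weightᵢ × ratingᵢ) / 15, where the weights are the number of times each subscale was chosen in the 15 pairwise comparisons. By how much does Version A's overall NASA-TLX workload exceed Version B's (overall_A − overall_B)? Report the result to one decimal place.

13.6

Version A weighted sum = 2·89 + 0·72 + 2·45 + 4·39 + 5·62 + 2·23 = 178 + 0 + 90 + 156 + 310 + 46 = 780; overall_A = 780/15 = 52.0000.
Version B weighted sum = 2·95 + 0·65 + 2·35 + 4·22 + 5·36 + 2·24 = 190 + 0 + 70 + 88 + 180 + 48 = 576; overall_B = 576/15 = 38.4000.
Difference = 52.0000 − 38.4000 = 13.6000 ≈ 13.6.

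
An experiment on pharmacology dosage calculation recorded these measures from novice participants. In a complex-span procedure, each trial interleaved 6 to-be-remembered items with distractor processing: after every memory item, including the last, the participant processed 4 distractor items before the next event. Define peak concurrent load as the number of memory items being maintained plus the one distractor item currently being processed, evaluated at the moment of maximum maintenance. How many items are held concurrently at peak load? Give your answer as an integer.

7

Maintenance is greatest during the distractor(s) after memory item 6: all 6 memory items are being held.
One distractor item is concurrently being processed.
Peak concurrent load = 6 + 1 = 7 items.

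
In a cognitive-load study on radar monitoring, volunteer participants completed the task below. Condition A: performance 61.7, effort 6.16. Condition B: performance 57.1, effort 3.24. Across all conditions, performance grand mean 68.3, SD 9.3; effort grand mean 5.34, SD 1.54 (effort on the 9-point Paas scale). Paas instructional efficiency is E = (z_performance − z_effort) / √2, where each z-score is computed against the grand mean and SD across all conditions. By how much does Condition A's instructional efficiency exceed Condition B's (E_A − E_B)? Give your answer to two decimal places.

-0.99

Condition A: z_P = (61.7 − 68.3)/9.3 = -0.7097; z_E = (6.16 − 5.34)/1.54 = 0.5325; E_A = (-0.7097 − 0.5325)/√2 = -0.8784.
Condition B: z_P = (57.1 − 68.3)/9.3 = -1.2043; z_E = (3.24 − 5.34)/1.54 = -1.3636; E_B = (-1.2043 − (-1.3636))/√2 = 0.1126.
E_A − E_B = -0.8784 − 0.1126 = -0.9910 ≈ -0.99.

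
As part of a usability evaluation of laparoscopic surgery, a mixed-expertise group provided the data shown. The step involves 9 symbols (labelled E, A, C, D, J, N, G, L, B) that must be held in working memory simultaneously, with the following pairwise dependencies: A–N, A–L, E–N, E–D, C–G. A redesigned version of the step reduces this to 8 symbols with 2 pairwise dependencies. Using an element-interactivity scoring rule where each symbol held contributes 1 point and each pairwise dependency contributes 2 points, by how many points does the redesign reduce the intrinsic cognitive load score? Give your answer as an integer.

Original: 9 × 1 + 5 × 2 = 9 + 10 = 19.
Redesigned: 8 × 1 + 2 × 2 = 8 + 4 = 12.
Reduction = 19 − 12 = 7.

7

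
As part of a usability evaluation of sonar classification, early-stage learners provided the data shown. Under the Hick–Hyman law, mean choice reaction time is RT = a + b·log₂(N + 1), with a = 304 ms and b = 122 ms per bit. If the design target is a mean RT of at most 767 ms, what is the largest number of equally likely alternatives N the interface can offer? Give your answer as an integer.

Set 304 + 122·log₂(N + 1) ≤ 767.
log₂(N + 1) ≤ (767 − 304) / 122 = 3.7951.
N + 1 ≤ 2^3.7951 = 13.8816.
N ≤ 12.8816, so the largest integer N is 12.

12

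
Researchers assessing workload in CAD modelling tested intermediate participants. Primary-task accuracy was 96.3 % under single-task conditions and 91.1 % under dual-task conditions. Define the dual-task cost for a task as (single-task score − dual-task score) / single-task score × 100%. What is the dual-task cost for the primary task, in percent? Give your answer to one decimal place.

Cost = (96.3 − 91.1) / 96.3 × 100%
     = 5.2000 / 96.3 × 100% = 5.3998%.
≈ 5.4%.

5.4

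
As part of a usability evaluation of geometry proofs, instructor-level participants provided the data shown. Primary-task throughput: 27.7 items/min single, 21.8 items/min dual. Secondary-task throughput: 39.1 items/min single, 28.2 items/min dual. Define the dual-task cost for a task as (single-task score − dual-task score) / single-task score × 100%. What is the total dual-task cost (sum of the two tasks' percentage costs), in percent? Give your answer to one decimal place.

Primary cost = (27.7 − 21.8) / 27.7 × 100% = 21.2996%.
Secondary cost = (39.1 − 28.2) / 39.1 × 100% = 27.8772%.
Total = 21.2996% + 27.8772% = 49.1768% ≈ 49.2%.

49.2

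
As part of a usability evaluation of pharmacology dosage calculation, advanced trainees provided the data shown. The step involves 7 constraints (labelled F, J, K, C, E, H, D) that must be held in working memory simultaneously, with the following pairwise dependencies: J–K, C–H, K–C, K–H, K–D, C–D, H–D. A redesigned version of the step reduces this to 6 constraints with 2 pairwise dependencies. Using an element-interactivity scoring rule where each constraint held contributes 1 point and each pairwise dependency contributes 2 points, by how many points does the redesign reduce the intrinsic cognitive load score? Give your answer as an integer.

11

Original: 7 × 1 + 7 × 2 = 7 + 14 = 21.
Redesigned: 6 × 1 + 2 × 2 = 6 + 4 = 10.
Reduction = 21 − 10 = 11.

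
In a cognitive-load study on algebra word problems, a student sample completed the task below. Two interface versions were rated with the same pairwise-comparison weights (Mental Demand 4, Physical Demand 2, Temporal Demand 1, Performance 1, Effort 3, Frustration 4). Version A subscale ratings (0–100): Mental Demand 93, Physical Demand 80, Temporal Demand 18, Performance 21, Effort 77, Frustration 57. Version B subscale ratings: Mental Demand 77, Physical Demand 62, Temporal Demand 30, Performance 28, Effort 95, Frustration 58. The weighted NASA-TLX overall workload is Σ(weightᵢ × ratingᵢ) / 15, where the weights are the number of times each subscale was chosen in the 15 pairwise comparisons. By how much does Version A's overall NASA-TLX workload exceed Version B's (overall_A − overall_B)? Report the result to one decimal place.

Version A weighted sum = 4·93 + 2·80 + 1·18 + 1·21 + 3·77 + 4·57 = 372 + 160 + 18 + 21 + 231 + 228 = 1030; overall_A = 1030/15 = 68.6667.
Version B weighted sum = 4·77 + 2·62 + 1·30 + 1·28 + 3·95 + 4·58 = 308 + 124 + 30 + 28 + 285 + 232 = 1007; overall_B = 1007/15 = 67.1333.
Difference = 68.6667 − 67.1333 = 1.5334 ≈ 1.5.

1.5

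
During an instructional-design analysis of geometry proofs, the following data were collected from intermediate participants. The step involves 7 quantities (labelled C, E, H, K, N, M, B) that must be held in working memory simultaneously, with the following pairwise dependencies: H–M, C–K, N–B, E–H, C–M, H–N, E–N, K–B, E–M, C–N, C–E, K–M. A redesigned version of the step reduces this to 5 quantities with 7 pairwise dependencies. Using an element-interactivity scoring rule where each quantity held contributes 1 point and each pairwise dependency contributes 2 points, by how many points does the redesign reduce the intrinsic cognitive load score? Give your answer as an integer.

Original: 7 × 1 + 12 × 2 = 7 + 24 = 31.
Redesigned: 5 × 1 + 7 × 2 = 5 + 14 = 19.
Reduction = 31 − 19 = 12.

12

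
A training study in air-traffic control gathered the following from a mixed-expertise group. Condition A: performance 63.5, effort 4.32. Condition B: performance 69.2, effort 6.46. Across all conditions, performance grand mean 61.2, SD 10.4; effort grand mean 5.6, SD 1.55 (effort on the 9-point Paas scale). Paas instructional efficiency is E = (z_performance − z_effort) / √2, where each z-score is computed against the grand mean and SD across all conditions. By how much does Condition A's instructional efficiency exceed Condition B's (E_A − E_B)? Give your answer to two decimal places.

0.59

Condition A: z_P = (63.5 − 61.2)/10.4 = 0.2212; z_E = (4.32 − 5.6)/1.55 = -0.8258; E_A = (0.2212 − (-0.8258))/√2 = 0.7403.
Condition B: z_P = (69.2 − 61.2)/10.4 = 0.7692; z_E = (6.46 − 5.6)/1.55 = 0.5548; E_B = (0.7692 − 0.5548)/√2 = 0.1516.
E_A − E_B = 0.7403 − 0.1516 = 0.5887 ≈ 0.59.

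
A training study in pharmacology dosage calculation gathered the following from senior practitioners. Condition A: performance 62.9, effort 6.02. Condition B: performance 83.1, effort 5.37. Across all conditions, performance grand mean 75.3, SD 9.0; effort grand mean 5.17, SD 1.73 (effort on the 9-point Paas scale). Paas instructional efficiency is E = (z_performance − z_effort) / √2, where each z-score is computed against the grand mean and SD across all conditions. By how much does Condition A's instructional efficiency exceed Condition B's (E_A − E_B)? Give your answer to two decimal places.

-1.85

Condition A: z_P = (62.9 − 75.3)/9.0 = -1.3778; z_E = (6.02 − 5.17)/1.73 = 0.4913; E_A = (-1.3778 − 0.4913)/√2 = -1.3217.
Condition B: z_P = (83.1 − 75.3)/9.0 = 0.8667; z_E = (5.37 − 5.17)/1.73 = 0.1156; E_B = (0.8667 − 0.1156)/√2 = 0.5311.
E_A − E_B = -1.3217 − 0.5311 = -1.8528 ≈ -1.85.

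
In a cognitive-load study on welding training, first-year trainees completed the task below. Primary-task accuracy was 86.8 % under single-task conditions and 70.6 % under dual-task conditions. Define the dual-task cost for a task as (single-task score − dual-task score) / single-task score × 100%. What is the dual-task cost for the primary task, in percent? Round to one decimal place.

Cost = (86.8 − 70.6) / 86.8 × 100%
     = 16.2000 / 86.8 × 100% = 18.6636%.
≈ 18.7%.

18.7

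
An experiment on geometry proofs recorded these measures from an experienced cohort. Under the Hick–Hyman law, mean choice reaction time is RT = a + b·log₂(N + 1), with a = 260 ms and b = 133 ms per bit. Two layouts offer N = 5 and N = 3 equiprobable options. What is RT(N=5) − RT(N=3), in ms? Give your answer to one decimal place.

77.8

RT(5) = 260 + 133·log₂(6) = 260 + 133·2.5850 = 603.8050 ms.
RT(3) = 260 + 133·log₂(4) = 260 + 133·2.0000 = 526.0000 ms.
Difference = 603.8050 − 526.0000 = 77.8050 ≈ 77.8 ms.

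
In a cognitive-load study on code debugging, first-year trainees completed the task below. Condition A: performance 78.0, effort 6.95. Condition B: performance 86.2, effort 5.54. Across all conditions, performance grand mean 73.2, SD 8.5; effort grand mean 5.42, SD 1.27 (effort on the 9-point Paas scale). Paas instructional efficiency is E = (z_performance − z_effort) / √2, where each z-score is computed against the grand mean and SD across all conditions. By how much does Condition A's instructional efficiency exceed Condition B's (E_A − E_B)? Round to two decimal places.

-1.47

Condition A: z_P = (78.0 − 73.2)/8.5 = 0.5647; z_E = (6.95 − 5.42)/1.27 = 1.2047; E_A = (0.5647 − 1.2047)/√2 = -0.4525.
Condition B: z_P = (86.2 − 73.2)/8.5 = 1.5294; z_E = (5.54 − 5.42)/1.27 = 0.0945; E_B = (1.5294 − 0.0945)/√2 = 1.0146.
E_A − E_B = -0.4525 − 1.0146 = -1.4671 ≈ -1.47.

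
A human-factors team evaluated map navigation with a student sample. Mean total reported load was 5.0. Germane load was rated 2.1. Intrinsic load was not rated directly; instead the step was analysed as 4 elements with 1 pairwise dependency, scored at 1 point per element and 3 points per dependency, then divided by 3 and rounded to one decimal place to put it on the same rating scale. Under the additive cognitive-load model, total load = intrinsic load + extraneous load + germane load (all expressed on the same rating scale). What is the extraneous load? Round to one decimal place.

Intrinsic (element-interactivity): (4 × 1 + 1 × 3) / 3 = 7 / 3 = 2.3333 → 2.3.
extraneous load = total − intrinsic − germane
             = 5.0 − 2.3 − 2.1 = 0.6.

0.6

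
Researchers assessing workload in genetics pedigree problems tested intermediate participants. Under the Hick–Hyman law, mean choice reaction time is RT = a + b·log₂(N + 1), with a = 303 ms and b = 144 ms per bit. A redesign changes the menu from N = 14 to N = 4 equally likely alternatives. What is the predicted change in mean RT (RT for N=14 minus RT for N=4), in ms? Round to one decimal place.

228.2

RT(14) = 303 + 144·log₂(15) = 303 + 144·3.9069 = 865.5936 ms.
RT(4) = 303 + 144·log₂(5) = 303 + 144·2.3219 = 637.3536 ms.
Difference = 865.5936 − 637.3536 = 228.2400 ≈ 228.2 ms.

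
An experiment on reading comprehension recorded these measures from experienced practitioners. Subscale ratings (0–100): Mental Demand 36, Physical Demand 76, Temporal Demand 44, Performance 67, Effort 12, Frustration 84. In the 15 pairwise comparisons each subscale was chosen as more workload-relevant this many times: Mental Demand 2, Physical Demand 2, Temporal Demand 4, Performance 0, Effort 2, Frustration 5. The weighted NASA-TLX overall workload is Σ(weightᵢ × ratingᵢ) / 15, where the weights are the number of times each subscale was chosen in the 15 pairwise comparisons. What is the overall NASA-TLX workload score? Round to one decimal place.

56.3

The tallies are the weights (they sum to 15).
Weighted sum = 2·36 + 2·76 + 4·44 + 0·67 + 2·12 + 5·84
            = 72 + 152 + 176 + 0 + 24 + 420 = 844.
Overall workload = 844 / 15 = 56.2667 ≈ 56.3.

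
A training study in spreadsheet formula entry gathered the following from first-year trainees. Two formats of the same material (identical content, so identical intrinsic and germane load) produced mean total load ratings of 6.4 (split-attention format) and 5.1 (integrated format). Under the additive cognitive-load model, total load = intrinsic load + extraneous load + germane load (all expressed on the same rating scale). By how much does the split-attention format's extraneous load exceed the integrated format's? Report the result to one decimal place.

Intrinsic and germane load are equal across formats, so the difference in total load equals the difference in extraneous load.
Extraneous-load difference = 6.4 − 5.1 = 1.3.

1.3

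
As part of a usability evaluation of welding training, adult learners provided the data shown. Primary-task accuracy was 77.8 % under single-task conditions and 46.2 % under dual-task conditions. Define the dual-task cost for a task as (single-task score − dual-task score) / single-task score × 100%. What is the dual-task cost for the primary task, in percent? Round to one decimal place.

40.6

Cost = (77.8 − 46.2) / 77.8 × 100%
     = 31.6000 / 77.8 × 100% = 40.6170%.
≈ 40.6%.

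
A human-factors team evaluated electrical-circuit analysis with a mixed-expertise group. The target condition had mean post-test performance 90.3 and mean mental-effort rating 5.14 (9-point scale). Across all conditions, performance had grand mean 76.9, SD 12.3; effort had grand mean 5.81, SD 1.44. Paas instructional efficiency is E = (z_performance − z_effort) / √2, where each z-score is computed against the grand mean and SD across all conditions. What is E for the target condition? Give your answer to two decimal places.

1.10

z_performance = (90.3 − 76.9) / 12.3 = 13.4000 / 12.3 = 1.0894.
z_effort = (5.14 − 5.81) / 1.44 = -0.6700 / 1.44 = -0.4653.
z_P − z_E = 1.0894 − (-0.4653) = 1.5547.
E = 1.5547 / √2 = 1.5547 / 1.41421 = 1.0993 ≈ 1.10.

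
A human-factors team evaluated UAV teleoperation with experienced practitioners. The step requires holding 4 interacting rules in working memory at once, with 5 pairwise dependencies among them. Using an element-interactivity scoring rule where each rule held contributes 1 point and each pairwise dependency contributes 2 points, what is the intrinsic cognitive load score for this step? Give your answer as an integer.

14

Element contribution: 4 × 1 = 4.
Interaction contribution: 5 × 2 = 10.
Intrinsic load = 4 + 10 = 14.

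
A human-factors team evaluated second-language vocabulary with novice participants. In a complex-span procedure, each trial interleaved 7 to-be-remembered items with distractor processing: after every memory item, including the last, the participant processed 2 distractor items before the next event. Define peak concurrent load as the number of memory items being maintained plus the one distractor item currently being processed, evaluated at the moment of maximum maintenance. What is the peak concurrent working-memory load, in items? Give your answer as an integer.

Maintenance is greatest during the distractor(s) after memory item 7: all 7 memory items are being held.
One distractor item is concurrently being processed.
Peak concurrent load = 7 + 1 = 8 items.

8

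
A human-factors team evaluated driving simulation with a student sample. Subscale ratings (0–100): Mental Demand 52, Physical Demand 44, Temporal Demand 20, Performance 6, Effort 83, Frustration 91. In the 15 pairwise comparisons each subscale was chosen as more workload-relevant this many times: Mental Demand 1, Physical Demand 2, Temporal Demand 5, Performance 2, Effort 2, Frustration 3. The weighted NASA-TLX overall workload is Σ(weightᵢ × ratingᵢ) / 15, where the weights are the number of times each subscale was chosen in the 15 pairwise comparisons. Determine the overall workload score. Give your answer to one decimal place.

46.1

The tallies are the weights (they sum to 15).
Weighted sum = 1·52 + 2·44 + 5·20 + 2·6 + 2·83 + 3·91
            = 52 + 88 + 100 + 12 + 166 + 273 = 691.
Overall workload = 691 / 15 = 46.0667 ≈ 46.1.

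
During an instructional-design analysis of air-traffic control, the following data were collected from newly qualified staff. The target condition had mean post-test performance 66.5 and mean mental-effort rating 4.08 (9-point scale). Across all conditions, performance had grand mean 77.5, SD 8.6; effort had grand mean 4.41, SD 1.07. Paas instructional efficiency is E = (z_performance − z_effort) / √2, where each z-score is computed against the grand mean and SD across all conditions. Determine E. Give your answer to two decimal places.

z_performance = (66.5 − 77.5) / 8.6 = -11.0000 / 8.6 = -1.2791.
z_effort = (4.08 − 4.41) / 1.07 = -0.3300 / 1.07 = -0.3084.
z_P − z_E = -1.2791 − (-0.3084) = -0.9707.
E = -0.9707 / √2 = -0.9707 / 1.41421 = -0.6864 ≈ -0.69.

-0.69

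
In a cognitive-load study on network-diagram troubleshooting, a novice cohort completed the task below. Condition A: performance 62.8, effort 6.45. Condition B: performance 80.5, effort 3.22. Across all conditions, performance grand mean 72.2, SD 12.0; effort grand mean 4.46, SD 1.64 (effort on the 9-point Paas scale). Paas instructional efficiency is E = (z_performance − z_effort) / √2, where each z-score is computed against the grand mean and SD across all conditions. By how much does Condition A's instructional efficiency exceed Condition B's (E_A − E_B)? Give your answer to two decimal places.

-2.44

Condition A: z_P = (62.8 − 72.2)/12.0 = -0.7833; z_E = (6.45 − 4.46)/1.64 = 1.2134; E_A = (-0.7833 − 1.2134)/√2 = -1.4119.
Condition B: z_P = (80.5 − 72.2)/12.0 = 0.6917; z_E = (3.22 − 4.46)/1.64 = -0.7561; E_B = (0.6917 − (-0.7561))/√2 = 1.0237.
E_A − E_B = -1.4119 − 1.0237 = -2.4356 ≈ -2.44.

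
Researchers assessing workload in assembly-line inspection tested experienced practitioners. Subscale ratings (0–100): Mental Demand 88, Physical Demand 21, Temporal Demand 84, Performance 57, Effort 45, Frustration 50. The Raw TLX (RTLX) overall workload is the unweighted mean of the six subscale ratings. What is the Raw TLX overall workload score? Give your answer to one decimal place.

Sum of ratings = 88 + 21 + 84 + 57 + 45 + 50 = 345.
RTLX = 345 / 6 = 57.5000 ≈ 57.5.

57.5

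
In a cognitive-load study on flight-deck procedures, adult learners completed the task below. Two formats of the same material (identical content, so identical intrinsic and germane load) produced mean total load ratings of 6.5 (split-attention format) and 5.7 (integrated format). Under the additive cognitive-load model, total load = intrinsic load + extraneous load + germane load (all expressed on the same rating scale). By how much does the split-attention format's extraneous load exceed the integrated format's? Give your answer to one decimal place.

Intrinsic and germane load are equal across formats, so the difference in total load equals the difference in extraneous load.
Extraneous-load difference = 6.5 − 5.7 = 0.8.

0.8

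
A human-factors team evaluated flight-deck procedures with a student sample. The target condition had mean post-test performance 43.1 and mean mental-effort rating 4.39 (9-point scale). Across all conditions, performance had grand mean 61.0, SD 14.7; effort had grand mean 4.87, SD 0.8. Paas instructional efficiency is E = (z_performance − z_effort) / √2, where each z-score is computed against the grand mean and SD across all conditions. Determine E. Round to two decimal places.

z_performance = (43.1 − 61.0) / 14.7 = -17.9000 / 14.7 = -1.2177.
z_effort = (4.39 − 4.87) / 0.8 = -0.4800 / 0.8 = -0.6000.
z_P − z_E = -1.2177 − (-0.6000) = -0.6177.
E = -0.6177 / √2 = -0.6177 / 1.41421 = -0.4368 ≈ -0.44.

-0.44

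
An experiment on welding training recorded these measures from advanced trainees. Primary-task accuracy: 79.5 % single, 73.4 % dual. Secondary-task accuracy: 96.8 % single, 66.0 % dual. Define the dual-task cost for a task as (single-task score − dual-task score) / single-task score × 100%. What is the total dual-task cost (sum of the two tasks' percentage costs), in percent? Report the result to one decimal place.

39.5

Primary cost = (79.5 − 73.4) / 79.5 × 100% = 7.6730%.
Secondary cost = (96.8 − 66.0) / 96.8 × 100% = 31.8182%.
Total = 7.6730% + 31.8182% = 39.4912% ≈ 39.5%.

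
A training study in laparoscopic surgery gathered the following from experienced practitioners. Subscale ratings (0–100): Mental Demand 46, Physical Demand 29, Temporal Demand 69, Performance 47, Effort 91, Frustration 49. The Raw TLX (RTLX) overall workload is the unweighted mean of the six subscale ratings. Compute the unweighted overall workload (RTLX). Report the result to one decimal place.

55.2

Sum of ratings = 46 + 29 + 69 + 47 + 91 + 49 = 331.
RTLX = 331 / 6 = 55.1667 ≈ 55.2.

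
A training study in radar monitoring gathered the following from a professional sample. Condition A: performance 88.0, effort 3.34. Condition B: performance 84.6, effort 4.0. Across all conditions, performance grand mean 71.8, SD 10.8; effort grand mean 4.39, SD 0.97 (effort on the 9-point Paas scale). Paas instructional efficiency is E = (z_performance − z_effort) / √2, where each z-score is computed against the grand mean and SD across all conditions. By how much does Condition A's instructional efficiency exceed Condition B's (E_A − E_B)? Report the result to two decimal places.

Condition A: z_P = (88.0 − 71.8)/10.8 = 1.5000; z_E = (3.34 − 4.39)/0.97 = -1.0825; E_A = (1.5000 − (-1.0825))/√2 = 1.8261.
Condition B: z_P = (84.6 − 71.8)/10.8 = 1.1852; z_E = (4.0 − 4.39)/0.97 = -0.4021; E_B = (1.1852 − (-0.4021))/√2 = 1.1224.
E_A − E_B = 1.8261 − 1.1224 = 0.7037 ≈ 0.70.

0.70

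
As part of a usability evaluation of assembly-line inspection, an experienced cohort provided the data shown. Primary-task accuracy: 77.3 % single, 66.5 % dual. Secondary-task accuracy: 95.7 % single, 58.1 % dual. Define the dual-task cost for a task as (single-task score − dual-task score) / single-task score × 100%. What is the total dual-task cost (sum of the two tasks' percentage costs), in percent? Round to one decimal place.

Primary cost = (77.3 − 66.5) / 77.3 × 100% = 13.9715%.
Secondary cost = (95.7 − 58.1) / 95.7 × 100% = 39.2894%.
Total = 13.9715% + 39.2894% = 53.2609% ≈ 53.3%.

53.3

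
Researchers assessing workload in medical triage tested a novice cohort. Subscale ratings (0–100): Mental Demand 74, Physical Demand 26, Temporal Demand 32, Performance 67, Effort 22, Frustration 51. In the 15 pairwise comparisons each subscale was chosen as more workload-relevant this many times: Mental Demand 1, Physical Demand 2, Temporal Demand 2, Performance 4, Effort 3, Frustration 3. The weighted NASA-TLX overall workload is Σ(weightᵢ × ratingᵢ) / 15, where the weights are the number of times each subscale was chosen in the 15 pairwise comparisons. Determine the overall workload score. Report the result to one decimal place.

The tallies are the weights (they sum to 15).
Weighted sum = 1·74 + 2·26 + 2·32 + 4·67 + 3·22 + 3·51
            = 74 + 52 + 64 + 268 + 66 + 153 = 677.
Overall workload = 677 / 15 = 45.1333 ≈ 45.1.

45.1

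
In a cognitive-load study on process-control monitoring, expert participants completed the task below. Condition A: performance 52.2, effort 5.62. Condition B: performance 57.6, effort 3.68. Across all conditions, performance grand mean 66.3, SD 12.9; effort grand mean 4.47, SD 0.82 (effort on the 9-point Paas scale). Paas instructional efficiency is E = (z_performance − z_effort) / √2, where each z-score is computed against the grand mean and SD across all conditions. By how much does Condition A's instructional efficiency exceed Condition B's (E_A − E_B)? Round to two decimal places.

Condition A: z_P = (52.2 − 66.3)/12.9 = -1.0930; z_E = (5.62 − 4.47)/0.82 = 1.4024; E_A = (-1.0930 − 1.4024)/√2 = -1.7645.
Condition B: z_P = (57.6 − 66.3)/12.9 = -0.6744; z_E = (3.68 − 4.47)/0.82 = -0.9634; E_B = (-0.6744 − (-0.9634))/√2 = 0.2044.
E_A − E_B = -1.7645 − 0.2044 = -1.9689 ≈ -1.97.

-1.97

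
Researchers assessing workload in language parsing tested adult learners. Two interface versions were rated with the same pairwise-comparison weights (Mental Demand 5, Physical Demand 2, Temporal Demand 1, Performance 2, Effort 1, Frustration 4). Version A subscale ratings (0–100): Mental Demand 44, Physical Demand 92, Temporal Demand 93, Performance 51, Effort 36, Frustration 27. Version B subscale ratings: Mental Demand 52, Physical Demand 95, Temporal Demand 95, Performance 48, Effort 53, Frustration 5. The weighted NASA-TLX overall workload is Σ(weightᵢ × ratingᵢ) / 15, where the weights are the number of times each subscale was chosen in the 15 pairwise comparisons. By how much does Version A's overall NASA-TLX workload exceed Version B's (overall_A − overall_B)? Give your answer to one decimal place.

1.9

Version A weighted sum = 5·44 + 2·92 + 1·93 + 2·51 + 1·36 + 4·27 = 220 + 184 + 93 + 102 + 36 + 108 = 743; overall_A = 743/15 = 49.5333.
Version B weighted sum = 5·52 + 2·95 + 1·95 + 2·48 + 1·53 + 4·5 = 260 + 190 + 95 + 96 + 53 + 20 = 714; overall_B = 714/15 = 47.6000.
Difference = 49.5333 − 47.6000 = 1.9333 ≈ 1.9.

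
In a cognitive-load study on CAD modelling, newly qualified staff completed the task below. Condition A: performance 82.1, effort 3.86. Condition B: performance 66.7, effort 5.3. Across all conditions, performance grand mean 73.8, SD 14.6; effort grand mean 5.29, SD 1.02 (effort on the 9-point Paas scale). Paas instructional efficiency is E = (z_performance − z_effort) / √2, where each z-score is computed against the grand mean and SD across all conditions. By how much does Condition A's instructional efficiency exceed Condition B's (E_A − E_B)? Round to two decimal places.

1.74

Condition A: z_P = (82.1 − 73.8)/14.6 = 0.5685; z_E = (3.86 − 5.29)/1.02 = -1.4020; E_A = (0.5685 − (-1.4020))/√2 = 1.3934.
Condition B: z_P = (66.7 − 73.8)/14.6 = -0.4863; z_E = (5.3 − 5.29)/1.02 = 0.0098; E_B = (-0.4863 − 0.0098)/√2 = -0.3508.
E_A − E_B = 1.3934 − (-0.3508) = 1.7442 ≈ 1.74.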